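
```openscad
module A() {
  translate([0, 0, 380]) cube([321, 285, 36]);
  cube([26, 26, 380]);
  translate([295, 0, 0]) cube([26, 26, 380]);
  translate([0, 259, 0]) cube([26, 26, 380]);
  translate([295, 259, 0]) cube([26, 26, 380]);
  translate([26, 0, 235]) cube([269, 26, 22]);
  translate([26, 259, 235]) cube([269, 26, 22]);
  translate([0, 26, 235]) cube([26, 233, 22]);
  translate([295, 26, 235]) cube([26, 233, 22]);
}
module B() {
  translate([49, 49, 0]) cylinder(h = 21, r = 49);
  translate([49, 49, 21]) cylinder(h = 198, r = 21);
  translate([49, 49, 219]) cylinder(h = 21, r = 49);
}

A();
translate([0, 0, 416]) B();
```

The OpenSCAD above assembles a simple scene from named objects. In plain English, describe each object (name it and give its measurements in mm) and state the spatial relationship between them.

A is a four-legged stool. The seat is a 321×285×36 mm slab whose top surface is at z = 416 mm; four square legs, each 26×26 mm in cross-section, run from the floor (z = 0) to the underside of the seat, each flush with a corner of the seat. Four stretchers, 26 mm wide and 22 mm tall, connect adjacent legs with their undersides at z = 235 mm, each running between the inner faces of the legs it joins and aligned with the legs' outer faces on the other axis.

B is a spool: two coaxial disc flanges of radius 49 mm and thickness 21 mm, joined by a core cylinder of radius 21 mm and height 198 mm. The lower flange rests on z = 0 and the three cylinders share a vertical axis.

The spool is on top of the stool.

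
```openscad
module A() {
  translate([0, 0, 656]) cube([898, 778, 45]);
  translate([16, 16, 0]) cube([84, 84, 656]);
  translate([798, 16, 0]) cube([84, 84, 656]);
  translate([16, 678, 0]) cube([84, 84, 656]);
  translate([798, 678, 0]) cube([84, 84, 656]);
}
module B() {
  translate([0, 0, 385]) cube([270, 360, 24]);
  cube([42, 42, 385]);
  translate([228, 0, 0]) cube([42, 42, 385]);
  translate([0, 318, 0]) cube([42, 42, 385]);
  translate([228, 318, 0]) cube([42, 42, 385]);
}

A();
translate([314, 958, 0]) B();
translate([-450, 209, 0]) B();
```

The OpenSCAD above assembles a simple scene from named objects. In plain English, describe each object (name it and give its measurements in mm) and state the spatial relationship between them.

A is a table with a 898×778 mm rectangular top, 45 mm thick, top surface at z = 701 mm, supported by four 84×84 mm square legs, each inset 16 mm from the nearest pair of top edges, running from the floor.

B is a simple wooden stool: a rectangular seat 270 mm (x) by 360 mm (y), 24 mm thick, top face at z = 409 mm, on four square legs, each 42×42 mm in cross-section. The legs rest on z = 0, each flush with a corner of the seat.

Two stools sit around the table at the +y, −x sides.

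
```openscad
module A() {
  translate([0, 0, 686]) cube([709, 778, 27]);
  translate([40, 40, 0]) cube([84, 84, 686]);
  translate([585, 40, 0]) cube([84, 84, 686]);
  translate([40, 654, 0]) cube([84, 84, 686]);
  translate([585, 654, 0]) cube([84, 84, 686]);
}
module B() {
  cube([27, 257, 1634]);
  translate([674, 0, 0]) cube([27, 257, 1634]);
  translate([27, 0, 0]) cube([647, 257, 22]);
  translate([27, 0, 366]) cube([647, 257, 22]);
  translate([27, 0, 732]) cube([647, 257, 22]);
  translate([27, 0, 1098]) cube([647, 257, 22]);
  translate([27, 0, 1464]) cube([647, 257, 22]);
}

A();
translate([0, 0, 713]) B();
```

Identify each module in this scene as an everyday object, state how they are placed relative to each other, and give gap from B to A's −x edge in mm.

A is a table. B is a bookshelf. The bookshelf is on top of the table. The gap from the bookshelf to the table's −x edge is 0 mm.

The bookshelf's min-x is at 0; the table's min-x is 0; gap = 0 mm.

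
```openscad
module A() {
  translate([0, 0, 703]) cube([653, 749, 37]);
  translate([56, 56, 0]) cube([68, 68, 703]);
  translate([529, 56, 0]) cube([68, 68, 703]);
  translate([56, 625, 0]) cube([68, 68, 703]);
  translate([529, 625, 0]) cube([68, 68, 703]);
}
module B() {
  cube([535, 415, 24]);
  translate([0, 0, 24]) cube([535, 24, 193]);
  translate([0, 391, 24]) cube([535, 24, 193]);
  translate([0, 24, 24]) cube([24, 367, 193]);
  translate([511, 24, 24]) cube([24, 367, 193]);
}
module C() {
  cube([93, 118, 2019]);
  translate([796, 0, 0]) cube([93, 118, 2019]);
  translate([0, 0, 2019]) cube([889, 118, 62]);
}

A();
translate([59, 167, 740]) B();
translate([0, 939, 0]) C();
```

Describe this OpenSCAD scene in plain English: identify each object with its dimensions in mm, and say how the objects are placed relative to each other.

A is a table with a 653×749 mm rectangular top, 37 mm thick, top surface at z = 740 mm, supported by four 68×68 mm square legs, each inset 56 mm from the nearest pair of top edges, running from the floor.

B is an open-topped rectangular box: outside dimensions 535×415×217 mm, with a uniform wall and base thickness of 24 mm. The base is a full 535×415 slab on the floor; four walls sit on top of the base. The front and back walls (the −y and +y sides) span the full width; the two side walls fit between them.

C is a door frame. The clear opening is 703 mm wide and 2019 mm high. Two 93 mm wide jambs, 118 mm deep, stand either side of the opening from the floor to the top of the opening. A 62 mm thick head sits across the top of both jambs, spanning the full outside width of the frame.

The open box is on top of the table, centred. The door frame is on the floor beside the table on its +y side.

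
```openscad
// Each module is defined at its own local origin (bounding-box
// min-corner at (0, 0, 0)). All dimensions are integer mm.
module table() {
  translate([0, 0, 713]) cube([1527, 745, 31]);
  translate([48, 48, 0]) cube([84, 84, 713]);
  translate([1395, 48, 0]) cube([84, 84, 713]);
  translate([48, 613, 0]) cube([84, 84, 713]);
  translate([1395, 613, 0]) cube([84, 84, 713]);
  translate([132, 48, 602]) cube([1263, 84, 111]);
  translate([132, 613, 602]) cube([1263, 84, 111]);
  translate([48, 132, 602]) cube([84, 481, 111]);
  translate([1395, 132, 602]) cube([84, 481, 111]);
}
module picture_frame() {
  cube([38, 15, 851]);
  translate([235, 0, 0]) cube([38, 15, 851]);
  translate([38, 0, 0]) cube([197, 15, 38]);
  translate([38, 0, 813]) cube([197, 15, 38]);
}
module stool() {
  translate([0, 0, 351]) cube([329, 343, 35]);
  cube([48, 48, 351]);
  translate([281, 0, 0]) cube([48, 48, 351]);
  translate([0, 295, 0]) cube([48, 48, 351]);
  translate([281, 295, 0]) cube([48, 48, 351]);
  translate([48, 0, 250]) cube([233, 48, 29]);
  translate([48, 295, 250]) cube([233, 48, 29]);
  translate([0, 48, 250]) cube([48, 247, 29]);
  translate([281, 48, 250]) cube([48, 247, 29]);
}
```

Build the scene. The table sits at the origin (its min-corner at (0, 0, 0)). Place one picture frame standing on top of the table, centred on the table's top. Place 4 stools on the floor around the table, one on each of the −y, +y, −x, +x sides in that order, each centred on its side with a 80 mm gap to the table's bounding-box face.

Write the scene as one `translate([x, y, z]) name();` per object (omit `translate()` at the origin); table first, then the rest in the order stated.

table();
translate([627, 365, 744]) picture_frame();
translate([599, -423, 0]) stool();
translate([599, 825, 0]) stool();
translate([-409, 201, 0]) stool();
translate([1607, 201, 0]) stool();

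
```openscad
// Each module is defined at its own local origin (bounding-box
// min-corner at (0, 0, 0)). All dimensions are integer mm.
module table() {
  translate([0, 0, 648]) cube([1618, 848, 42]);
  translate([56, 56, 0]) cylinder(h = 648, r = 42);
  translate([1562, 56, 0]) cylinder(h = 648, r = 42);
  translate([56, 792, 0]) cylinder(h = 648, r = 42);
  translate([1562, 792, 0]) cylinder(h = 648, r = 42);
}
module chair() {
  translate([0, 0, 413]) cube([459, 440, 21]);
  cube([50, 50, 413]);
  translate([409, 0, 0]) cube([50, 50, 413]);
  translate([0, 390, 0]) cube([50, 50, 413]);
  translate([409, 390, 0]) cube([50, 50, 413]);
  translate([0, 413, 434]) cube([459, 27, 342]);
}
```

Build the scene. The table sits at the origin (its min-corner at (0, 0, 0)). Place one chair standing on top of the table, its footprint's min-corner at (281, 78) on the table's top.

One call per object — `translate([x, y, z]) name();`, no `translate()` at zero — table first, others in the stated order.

table();
translate([281, 78, 690]) chair();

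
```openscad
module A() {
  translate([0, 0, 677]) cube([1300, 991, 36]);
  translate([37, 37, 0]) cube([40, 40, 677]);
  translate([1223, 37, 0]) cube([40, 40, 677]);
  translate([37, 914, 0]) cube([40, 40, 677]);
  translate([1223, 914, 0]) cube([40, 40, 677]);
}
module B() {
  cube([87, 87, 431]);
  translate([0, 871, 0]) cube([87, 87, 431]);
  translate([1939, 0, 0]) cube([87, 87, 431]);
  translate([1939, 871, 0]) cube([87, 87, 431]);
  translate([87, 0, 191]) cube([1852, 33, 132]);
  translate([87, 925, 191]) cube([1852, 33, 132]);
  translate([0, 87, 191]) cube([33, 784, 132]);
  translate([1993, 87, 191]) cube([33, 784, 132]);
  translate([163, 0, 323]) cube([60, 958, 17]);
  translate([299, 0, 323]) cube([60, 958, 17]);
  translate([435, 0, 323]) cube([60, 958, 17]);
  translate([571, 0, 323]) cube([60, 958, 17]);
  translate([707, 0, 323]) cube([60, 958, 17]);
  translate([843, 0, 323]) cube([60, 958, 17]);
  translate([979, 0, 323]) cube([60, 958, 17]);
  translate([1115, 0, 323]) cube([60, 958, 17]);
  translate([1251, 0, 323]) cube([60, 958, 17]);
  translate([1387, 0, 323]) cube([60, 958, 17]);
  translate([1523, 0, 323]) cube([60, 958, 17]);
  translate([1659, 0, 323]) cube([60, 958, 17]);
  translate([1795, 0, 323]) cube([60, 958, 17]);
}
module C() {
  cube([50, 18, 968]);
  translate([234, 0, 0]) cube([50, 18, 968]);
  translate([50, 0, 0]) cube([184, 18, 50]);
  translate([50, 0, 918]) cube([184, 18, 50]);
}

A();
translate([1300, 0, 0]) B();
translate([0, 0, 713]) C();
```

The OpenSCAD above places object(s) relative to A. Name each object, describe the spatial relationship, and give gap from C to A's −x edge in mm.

The picture frame's min-x is at 0; the table's min-x is 0; gap = 0 mm.

A is a table. B is a bed frame. C is a picture frame. The bed frame is against the table's +x side, with their −y faces flush. The picture frame is on top of the table. The gap from the picture frame to the table's −x edge is 0 mm.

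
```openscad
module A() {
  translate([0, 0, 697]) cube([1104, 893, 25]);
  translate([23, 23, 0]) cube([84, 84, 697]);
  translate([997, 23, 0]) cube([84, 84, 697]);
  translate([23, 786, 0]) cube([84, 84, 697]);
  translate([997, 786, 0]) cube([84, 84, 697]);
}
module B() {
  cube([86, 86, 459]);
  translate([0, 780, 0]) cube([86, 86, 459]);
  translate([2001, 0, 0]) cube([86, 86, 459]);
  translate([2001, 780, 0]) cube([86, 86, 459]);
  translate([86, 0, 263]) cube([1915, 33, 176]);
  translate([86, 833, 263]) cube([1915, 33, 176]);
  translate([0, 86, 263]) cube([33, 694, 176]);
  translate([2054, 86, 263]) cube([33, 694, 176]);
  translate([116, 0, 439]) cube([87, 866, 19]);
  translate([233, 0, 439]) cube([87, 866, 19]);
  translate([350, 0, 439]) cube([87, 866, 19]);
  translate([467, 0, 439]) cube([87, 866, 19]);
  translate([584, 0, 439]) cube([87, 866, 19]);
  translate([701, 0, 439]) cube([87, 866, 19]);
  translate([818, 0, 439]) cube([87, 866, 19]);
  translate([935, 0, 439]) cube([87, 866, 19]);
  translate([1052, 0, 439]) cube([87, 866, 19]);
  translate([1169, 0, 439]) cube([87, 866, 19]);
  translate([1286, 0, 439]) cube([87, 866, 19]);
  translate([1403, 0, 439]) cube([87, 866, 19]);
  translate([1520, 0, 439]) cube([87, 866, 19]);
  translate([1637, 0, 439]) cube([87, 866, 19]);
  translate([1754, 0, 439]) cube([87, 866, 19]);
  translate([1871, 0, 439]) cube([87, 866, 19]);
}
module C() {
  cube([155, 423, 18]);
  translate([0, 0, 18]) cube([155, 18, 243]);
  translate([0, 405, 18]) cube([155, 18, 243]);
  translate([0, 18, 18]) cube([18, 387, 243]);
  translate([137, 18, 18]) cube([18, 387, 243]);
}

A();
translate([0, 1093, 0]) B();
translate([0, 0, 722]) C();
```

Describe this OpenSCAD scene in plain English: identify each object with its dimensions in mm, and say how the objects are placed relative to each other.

A is a table: top 1104 mm (x) × 893 mm (y), 25 mm thick, upper face at z = 722 mm, on four 84×84 mm square legs, each inset 23 mm from the nearest pair of top edges, running from z = 0 to the bottom of the top.

B is a bed frame 2087 mm long (x) by 866 mm wide (y). Four 86×86 mm corner posts, 459 mm tall, at the corners of the footprint. Four rails of 33 mm thickness and 176 mm height run between adjacent posts with their undersides at z = 263 mm, their outer faces flush with the outside of the frame (the two x-running rails run between the posts' inner faces; the two y-running rails run between the posts' inner faces). 16 slats, each 87 mm wide (x) and 19 mm thick, lie across the top of the two x-running rails, running the full 866 mm width of the frame in y; the slats are evenly spaced along x between the inner faces of the end posts with equal gaps (rounded down to the nearest mm) at the −x end and between each pair — any rounding remainder accumulates at the +x end.

C is an open storage box with external size 155×423×261 mm and wall thickness 18 mm (the base is also 18 mm thick). The base covers the whole footprint; the four walls stand on the base, with the y-facing walls full-width and the x-facing walls fitting between their inner faces.

The bed frame is on the floor beside the table on its +y side. The open box is on top of the table.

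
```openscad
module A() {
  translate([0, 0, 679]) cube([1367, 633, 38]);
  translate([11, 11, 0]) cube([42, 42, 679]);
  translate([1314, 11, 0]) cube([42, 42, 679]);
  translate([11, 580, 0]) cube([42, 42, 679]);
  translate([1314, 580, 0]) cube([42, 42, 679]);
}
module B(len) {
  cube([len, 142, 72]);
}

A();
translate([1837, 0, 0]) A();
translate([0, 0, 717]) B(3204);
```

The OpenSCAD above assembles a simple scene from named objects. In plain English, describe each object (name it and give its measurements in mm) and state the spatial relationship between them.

A is a rectangular dining table. The top is 1367×633×38 mm with its upper surface at z = 717 mm. It stands on four 42×42 mm square legs, each inset 11 mm from the nearest pair of top edges, running from the floor to the underside of the top.

B is a rectangular beam 3204 mm long (x), 142 mm deep (y), 72 mm thick (z).

The beam spans the tops of two tables placed 470 mm apart, resting at z = 717 mm.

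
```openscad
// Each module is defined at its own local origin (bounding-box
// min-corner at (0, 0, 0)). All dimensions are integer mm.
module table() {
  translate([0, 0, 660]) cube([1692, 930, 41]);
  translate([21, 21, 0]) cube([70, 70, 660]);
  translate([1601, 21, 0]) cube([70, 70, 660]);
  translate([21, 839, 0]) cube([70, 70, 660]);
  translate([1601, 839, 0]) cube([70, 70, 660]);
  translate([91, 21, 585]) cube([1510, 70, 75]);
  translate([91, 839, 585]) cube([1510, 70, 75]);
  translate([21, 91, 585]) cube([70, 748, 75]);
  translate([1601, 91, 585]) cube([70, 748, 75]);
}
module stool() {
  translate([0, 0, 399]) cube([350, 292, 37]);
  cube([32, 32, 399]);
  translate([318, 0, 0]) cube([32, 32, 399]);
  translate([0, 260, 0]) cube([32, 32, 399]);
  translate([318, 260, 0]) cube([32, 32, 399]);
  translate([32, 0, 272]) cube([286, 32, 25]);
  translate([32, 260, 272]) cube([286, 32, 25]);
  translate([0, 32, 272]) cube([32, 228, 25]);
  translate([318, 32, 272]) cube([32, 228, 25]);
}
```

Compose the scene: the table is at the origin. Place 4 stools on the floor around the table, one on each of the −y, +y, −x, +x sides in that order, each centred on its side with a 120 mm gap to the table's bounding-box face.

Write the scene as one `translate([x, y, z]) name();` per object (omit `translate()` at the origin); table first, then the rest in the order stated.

table();
translate([671, -412, 0]) stool();
translate([671, 1050, 0]) stool();
translate([-470, 319, 0]) stool();
translate([1812, 319, 0]) stool();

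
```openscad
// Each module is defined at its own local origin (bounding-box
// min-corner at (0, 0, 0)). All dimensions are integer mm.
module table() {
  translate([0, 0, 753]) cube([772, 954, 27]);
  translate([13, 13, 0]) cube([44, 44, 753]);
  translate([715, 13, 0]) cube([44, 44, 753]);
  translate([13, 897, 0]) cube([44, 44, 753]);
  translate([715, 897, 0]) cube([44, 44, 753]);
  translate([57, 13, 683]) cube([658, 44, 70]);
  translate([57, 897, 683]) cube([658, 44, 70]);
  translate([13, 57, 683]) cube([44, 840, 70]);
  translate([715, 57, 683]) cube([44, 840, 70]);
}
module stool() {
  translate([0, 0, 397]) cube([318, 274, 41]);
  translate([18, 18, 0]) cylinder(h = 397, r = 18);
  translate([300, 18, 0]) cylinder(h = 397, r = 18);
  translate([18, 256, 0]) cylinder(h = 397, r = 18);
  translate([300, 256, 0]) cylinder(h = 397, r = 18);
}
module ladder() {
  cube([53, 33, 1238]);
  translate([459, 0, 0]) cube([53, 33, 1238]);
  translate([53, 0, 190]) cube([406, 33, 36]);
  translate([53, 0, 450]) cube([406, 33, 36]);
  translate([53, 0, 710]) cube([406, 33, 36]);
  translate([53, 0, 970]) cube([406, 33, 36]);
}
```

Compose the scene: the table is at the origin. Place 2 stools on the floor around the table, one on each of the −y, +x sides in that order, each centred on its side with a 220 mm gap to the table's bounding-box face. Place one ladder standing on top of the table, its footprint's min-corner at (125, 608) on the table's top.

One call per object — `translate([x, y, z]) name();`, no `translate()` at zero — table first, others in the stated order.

table();
translate([227, -494, 0]) stool();
translate([992, 340, 0]) stool();
translate([125, 608, 780]) ladder();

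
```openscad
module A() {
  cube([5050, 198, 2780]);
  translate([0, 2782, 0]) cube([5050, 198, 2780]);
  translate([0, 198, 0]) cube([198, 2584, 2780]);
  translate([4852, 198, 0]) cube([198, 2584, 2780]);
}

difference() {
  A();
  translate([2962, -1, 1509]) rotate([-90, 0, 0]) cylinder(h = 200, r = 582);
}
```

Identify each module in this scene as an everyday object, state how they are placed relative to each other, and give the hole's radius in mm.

A is a house frame. The house frame has a circular hole through its front wall. The hole's radius is 582 mm.

The subtracted cylinder has r = 582 mm.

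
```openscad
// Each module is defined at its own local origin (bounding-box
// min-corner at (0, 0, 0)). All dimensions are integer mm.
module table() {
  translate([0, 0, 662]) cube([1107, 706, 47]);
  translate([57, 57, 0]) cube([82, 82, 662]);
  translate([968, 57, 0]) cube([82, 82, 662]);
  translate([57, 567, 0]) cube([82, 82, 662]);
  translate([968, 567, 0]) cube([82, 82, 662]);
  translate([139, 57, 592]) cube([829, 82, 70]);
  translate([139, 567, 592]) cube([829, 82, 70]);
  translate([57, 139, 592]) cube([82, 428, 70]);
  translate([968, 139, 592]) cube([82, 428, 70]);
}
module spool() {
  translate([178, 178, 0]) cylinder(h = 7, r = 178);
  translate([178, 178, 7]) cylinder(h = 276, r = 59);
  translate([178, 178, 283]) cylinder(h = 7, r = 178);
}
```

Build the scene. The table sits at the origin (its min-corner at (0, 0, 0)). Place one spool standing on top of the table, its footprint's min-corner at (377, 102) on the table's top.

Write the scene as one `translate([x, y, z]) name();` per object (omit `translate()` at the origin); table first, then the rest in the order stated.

table();
translate([377, 102, 709]) spool();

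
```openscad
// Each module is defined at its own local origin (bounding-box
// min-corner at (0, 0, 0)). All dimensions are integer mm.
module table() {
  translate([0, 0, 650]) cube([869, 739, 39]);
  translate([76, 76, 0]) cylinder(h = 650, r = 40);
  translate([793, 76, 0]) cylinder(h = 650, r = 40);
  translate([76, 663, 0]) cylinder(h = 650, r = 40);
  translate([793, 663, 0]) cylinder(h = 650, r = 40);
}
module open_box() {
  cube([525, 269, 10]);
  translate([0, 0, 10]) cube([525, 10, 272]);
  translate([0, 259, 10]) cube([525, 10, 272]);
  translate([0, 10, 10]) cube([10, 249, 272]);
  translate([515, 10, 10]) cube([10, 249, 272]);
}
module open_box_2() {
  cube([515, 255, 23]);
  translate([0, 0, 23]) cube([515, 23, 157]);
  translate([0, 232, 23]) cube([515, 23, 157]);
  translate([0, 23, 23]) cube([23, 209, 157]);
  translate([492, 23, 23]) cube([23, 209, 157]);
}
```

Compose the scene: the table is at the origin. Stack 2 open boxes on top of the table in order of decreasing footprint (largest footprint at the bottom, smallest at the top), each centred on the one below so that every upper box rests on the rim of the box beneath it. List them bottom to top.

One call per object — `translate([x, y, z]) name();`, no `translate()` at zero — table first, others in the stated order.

table();
translate([172, 235, 689]) open_box();
translate([177, 242, 971]) open_box_2();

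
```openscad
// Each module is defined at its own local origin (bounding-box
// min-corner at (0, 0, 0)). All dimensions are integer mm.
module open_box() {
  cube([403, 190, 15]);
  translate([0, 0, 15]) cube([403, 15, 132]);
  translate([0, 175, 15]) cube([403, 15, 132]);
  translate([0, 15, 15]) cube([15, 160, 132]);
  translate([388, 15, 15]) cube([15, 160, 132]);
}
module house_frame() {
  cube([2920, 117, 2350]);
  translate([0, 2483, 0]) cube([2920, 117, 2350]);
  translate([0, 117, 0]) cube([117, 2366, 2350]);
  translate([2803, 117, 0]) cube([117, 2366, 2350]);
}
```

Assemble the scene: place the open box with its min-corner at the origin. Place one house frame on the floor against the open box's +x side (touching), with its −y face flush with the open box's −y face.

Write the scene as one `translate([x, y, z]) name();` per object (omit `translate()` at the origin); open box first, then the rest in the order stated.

open_box();
translate([403, 0, 0]) house_frame();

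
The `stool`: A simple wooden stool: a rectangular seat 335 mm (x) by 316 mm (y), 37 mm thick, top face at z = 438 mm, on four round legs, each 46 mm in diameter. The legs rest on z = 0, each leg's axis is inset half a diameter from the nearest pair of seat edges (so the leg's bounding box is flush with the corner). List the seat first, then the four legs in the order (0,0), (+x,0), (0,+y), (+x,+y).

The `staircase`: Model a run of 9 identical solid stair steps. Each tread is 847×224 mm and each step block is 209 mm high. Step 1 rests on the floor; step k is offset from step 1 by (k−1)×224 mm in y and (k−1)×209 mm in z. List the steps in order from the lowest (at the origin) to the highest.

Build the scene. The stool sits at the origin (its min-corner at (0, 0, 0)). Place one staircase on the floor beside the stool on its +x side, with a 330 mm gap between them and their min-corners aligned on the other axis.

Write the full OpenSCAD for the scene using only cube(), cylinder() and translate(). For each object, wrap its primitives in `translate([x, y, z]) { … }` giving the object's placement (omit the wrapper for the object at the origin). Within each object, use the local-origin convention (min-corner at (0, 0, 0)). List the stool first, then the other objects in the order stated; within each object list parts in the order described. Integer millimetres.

translate([0, 0, 401]) cube([335, 316, 37]);
translate([23, 23, 0]) cylinder(h = 401, r = 23);
translate([312, 23, 0]) cylinder(h = 401, r = 23);
translate([23, 293, 0]) cylinder(h = 401, r = 23);
translate([312, 293, 0]) cylinder(h = 401, r = 23);
translate([665, 0, 0]) {
  cube([847, 224, 209]);
  translate([0, 224, 209]) cube([847, 224, 209]);
  translate([0, 448, 418]) cube([847, 224, 209]);
  translate([0, 672, 627]) cube([847, 224, 209]);
  translate([0, 896, 836]) cube([847, 224, 209]);
  translate([0, 1120, 1045]) cube([847, 224, 209]);
  translate([0, 1344, 1254]) cube([847, 224, 209]);
  translate([0, 1568, 1463]) cube([847, 224, 209]);
  translate([0, 1792, 1672]) cube([847, 224, 209]);
}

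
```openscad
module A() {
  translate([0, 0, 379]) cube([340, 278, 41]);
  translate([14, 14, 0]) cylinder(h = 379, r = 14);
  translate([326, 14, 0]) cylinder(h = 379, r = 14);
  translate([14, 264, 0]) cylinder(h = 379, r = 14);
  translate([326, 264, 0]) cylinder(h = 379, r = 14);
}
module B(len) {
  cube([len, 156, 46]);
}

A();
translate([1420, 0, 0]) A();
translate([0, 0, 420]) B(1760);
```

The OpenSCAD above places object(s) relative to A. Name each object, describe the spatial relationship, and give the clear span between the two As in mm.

A is a stool. B is a beam. A beam spans the tops of two stools. The clear span between the two stools is 1080 mm.

Second stool starts at x = 1420; first ends at x = 340; clear span = 1420 − 340 = 1080 mm.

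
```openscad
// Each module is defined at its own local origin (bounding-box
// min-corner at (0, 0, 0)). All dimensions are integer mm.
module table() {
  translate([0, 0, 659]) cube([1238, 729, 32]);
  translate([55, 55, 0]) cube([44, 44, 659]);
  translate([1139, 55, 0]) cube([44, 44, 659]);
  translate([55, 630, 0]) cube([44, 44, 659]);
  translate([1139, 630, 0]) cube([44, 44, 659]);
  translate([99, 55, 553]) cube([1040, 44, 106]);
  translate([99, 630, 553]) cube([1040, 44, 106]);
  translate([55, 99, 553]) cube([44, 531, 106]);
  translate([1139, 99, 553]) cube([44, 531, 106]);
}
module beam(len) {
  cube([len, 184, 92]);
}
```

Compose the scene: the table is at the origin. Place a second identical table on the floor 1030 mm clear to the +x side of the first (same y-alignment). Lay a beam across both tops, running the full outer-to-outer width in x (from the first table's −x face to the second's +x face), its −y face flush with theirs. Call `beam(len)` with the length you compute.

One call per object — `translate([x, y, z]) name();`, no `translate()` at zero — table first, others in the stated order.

table();
translate([2268, 0, 0]) table();
translate([0, 0, 691]) beam(3506);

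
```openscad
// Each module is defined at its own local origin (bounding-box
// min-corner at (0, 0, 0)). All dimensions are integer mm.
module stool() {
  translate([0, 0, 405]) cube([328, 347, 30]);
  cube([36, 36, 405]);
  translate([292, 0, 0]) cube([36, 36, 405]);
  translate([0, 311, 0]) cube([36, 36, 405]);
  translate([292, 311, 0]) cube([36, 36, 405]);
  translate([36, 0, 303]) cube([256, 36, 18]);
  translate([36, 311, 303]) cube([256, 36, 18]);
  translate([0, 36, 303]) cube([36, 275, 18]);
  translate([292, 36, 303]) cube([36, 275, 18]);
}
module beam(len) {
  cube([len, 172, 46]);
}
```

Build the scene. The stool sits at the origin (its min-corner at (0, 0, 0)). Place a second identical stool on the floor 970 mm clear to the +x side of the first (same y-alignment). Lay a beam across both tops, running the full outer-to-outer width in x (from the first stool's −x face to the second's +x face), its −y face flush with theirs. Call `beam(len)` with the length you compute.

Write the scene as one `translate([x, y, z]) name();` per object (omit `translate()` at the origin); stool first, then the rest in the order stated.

stool();
translate([1298, 0, 0]) stool();
translate([0, 0, 435]) beam(1626);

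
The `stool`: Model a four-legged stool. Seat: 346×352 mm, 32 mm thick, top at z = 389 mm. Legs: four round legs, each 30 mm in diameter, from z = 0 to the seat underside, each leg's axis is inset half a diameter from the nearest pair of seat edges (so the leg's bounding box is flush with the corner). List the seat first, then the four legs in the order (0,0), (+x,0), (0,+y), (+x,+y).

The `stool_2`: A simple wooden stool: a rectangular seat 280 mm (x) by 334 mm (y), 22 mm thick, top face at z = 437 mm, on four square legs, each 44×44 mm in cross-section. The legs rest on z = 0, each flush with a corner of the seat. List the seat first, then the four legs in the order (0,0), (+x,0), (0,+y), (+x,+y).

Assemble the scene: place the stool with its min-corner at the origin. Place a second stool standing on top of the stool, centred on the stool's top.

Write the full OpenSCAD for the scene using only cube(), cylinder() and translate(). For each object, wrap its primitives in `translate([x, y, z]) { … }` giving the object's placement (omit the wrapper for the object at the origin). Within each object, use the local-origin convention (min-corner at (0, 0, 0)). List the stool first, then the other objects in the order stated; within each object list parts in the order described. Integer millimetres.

translate([0, 0, 357]) cube([346, 352, 32]);
translate([15, 15, 0]) cylinder(h = 357, r = 15);
translate([331, 15, 0]) cylinder(h = 357, r = 15);
translate([15, 337, 0]) cylinder(h = 357, r = 15);
translate([331, 337, 0]) cylinder(h = 357, r = 15);
translate([33, 9, 389]) {
  translate([0, 0, 415]) cube([280, 334, 22]);
  cube([44, 44, 415]);
  translate([236, 0, 0]) cube([44, 44, 415]);
  translate([0, 290, 0]) cube([44, 44, 415]);
  translate([236, 290, 0]) cube([44, 44, 415]);
}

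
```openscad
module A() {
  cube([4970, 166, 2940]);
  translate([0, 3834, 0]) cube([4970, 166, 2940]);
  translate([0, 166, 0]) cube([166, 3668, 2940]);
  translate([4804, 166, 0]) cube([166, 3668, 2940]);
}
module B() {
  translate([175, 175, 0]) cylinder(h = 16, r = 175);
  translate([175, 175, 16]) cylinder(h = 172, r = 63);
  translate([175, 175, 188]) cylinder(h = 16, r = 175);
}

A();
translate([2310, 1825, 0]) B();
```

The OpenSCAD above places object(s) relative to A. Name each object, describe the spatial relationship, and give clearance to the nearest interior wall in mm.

A is a house frame. B is a spool. The spool sits inside the house frame, centred. The clearance to the nearest interior wall is 1659 mm.

Clearances: x = 2144, y = 1659; minimum 1659 mm.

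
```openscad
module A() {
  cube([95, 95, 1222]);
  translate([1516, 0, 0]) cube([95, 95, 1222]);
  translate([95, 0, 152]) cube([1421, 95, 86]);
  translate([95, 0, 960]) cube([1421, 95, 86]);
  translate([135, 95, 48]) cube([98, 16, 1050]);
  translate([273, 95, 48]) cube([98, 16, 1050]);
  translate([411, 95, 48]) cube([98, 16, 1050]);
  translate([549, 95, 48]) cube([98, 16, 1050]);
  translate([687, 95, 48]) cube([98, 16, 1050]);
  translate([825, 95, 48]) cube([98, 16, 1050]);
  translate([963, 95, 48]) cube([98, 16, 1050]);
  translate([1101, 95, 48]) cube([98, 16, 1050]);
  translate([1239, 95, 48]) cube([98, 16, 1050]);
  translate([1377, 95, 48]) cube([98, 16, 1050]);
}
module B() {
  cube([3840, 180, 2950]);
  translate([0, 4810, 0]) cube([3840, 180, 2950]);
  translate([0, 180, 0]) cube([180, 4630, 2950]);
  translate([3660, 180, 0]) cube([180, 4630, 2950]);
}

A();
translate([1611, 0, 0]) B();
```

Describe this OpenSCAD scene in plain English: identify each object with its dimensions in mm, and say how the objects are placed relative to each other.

A is a fence section. Two 95×95 mm posts, 1222 mm tall, stand on the floor with a clear span of 1421 mm between their inner faces. Two horizontal rails of 95×86 mm section span the gap between the posts with their undersides at z = 152 mm and z = 960 mm, flush with the posts' −y face. 10 pickets, each 98 mm wide, 16 mm thick and 1050 mm tall, are fixed to the +y face of the rails with their bottoms at z = 48 mm, evenly spaced across the span with equal gaps (rounded down to the nearest mm) at the −x end and between each pair — any rounding remainder accumulates at the +x end.

B is the wall frame of a small rectangular building: four walls, each 2950 mm tall and 180 mm thick, enclosing a footprint 3840 mm (x) by 4990 mm (y) outside-to-outside, with no floor or roof. The front and back walls (the −y and +y sides) span the full width; the two side walls fit between them.

The house frame is against the fence section's +x side, with their −y faces flush.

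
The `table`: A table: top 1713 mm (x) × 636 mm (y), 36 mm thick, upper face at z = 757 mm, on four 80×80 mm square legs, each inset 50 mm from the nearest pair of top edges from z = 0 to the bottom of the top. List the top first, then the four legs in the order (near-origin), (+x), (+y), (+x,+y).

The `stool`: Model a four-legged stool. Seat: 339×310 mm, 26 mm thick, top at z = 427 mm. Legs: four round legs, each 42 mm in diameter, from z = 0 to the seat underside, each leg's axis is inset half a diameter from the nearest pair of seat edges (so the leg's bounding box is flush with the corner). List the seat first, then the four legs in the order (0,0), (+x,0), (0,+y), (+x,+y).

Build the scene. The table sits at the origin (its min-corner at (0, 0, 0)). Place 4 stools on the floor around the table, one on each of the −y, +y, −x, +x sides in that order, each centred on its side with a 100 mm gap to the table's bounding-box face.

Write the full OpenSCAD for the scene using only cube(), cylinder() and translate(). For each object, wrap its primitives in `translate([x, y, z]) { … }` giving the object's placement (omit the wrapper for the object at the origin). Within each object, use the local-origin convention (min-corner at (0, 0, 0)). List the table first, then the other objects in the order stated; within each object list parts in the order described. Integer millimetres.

translate([0, 0, 721]) cube([1713, 636, 36]);
translate([50, 50, 0]) cube([80, 80, 721]);
translate([1583, 50, 0]) cube([80, 80, 721]);
translate([50, 506, 0]) cube([80, 80, 721]);
translate([1583, 506, 0]) cube([80, 80, 721]);
translate([687, -410, 0]) {
  translate([0, 0, 401]) cube([339, 310, 26]);
  translate([21, 21, 0]) cylinder(h = 401, r = 21);
  translate([318, 21, 0]) cylinder(h = 401, r = 21);
  translate([21, 289, 0]) cylinder(h = 401, r = 21);
  translate([318, 289, 0]) cylinder(h = 401, r = 21);
}
translate([687, 736, 0]) {
  translate([0, 0, 401]) cube([339, 310, 26]);
  translate([21, 21, 0]) cylinder(h = 401, r = 21);
  translate([318, 21, 0]) cylinder(h = 401, r = 21);
  translate([21, 289, 0]) cylinder(h = 401, r = 21);
  translate([318, 289, 0]) cylinder(h = 401, r = 21);
}
translate([-439, 163, 0]) {
  translate([0, 0, 401]) cube([339, 310, 26]);
  translate([21, 21, 0]) cylinder(h = 401, r = 21);
  translate([318, 21, 0]) cylinder(h = 401, r = 21);
  translate([21, 289, 0]) cylinder(h = 401, r = 21);
  translate([318, 289, 0]) cylinder(h = 401, r = 21);
}
translate([1813, 163, 0]) {
  translate([0, 0, 401]) cube([339, 310, 26]);
  translate([21, 21, 0]) cylinder(h = 401, r = 21);
  translate([318, 21, 0]) cylinder(h = 401, r = 21);
  translate([21, 289, 0]) cylinder(h = 401, r = 21);
  translate([318, 289, 0]) cylinder(h = 401, r = 21);
}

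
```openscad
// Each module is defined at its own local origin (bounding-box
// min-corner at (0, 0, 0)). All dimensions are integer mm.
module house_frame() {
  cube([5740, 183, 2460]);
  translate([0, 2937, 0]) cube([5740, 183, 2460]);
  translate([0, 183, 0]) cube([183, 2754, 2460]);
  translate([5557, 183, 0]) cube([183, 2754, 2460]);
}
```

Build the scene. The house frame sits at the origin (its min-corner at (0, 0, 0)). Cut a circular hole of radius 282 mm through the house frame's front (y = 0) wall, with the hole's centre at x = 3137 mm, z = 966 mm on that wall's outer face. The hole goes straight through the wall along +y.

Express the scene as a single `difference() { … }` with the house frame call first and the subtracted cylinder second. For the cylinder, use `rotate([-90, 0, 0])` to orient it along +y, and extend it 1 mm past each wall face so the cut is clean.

difference() {
  house_frame();
  translate([3137, -1, 966]) rotate([-90, 0, 0]) cylinder(h = 185, r = 282);
}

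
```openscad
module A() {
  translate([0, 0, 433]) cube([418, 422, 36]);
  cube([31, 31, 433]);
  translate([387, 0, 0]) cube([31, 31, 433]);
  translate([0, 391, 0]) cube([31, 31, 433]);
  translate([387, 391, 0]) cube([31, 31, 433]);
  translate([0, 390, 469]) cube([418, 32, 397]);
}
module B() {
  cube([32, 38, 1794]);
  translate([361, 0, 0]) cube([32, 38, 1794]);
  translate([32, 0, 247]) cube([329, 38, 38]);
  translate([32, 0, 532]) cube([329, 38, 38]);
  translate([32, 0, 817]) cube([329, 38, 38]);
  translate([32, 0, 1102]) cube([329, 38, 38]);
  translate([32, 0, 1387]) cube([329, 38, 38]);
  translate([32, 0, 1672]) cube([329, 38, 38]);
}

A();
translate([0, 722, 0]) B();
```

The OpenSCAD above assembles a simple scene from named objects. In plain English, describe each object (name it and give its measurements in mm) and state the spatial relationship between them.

A is a chair: 418×422 mm seat, 36 mm thick, top at z = 469 mm, on four 31 mm square corner legs flush with the seat edges. A 32 mm thick backrest slab spans the full seat width, extending 397 mm above the seat top, its back face flush with the seat's +y edge.

B is a straight ladder. Two 32×38 mm vertical rails, 1794 mm tall, stand 393 mm apart (outside-to-outside) with their front faces coplanar on the −y side. 6 rungs, each 38 mm deep and 38 mm tall, span between the inner faces of the rails, front faces flush with the rails. The lowest rung's underside is at z = 247 mm and rungs are spaced 285 mm apart (underside to underside).

The ladder is on the floor beside the chair on its +y side.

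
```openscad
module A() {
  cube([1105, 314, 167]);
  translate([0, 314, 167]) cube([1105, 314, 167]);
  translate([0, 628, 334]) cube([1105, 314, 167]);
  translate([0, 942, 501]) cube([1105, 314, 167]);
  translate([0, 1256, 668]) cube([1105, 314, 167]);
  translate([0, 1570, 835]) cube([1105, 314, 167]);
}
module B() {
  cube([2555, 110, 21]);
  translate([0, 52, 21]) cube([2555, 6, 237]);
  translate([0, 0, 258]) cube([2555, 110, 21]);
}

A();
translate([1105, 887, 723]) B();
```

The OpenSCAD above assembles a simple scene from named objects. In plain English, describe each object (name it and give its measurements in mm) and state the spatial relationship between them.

A is a straight staircase of 6 solid steps. Each step is 1105 mm wide (x), 314 mm deep (y, the going) and 167 mm tall (the rise). The first step rests on the floor; each subsequent step sits one going further in +y and one rise higher in +z, directly behind and above the previous step with no overlap.

B is an I-beam lying along x, 2555 mm long. Overall section height 279 mm. Two flanges 110 mm wide (y) and 21 mm thick, one on the floor and one at the top; a web 6 mm thick runs between them, centred on the flange width.

The I-beam is beside the staircase with their tops flush at z = 1002.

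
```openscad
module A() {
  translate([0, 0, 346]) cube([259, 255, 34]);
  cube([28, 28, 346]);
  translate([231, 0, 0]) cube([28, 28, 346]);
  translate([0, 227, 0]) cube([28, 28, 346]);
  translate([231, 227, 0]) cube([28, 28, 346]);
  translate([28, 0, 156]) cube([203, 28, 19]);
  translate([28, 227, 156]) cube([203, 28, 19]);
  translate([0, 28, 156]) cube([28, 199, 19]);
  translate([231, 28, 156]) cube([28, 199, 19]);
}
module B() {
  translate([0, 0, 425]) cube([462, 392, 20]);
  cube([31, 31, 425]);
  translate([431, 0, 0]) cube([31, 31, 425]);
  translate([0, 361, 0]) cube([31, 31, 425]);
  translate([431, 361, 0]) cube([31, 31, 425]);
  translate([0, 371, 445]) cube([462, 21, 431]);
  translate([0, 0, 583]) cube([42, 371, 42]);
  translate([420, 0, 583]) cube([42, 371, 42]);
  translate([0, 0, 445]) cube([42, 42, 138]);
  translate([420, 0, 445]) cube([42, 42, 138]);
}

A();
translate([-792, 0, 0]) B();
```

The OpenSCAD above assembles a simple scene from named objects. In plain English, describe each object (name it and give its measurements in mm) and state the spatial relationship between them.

A is a simple wooden stool: a rectangular seat 259 mm (x) by 255 mm (y), 34 mm thick, top face at z = 380 mm, on four square legs, each 28×28 mm in cross-section. The legs rest on z = 0, each flush with a corner of the seat. Four stretchers, 28 mm wide and 19 mm tall, connect adjacent legs with their undersides at z = 156 mm, each running between the inner faces of the legs it joins and aligned with the legs' outer faces on the other axis.

B is a chair: 462×392 mm seat, 20 mm thick, top at z = 445 mm, on four 31 mm square corner legs flush with the seat edges. A 21 mm thick backrest slab spans the full seat width, extending 431 mm above the seat top, its back face flush with the seat's +y edge. Two armrests of 42×42 mm section run along each side from the seat's front edge to the front of the backrest, top faces 180 mm above the seat top and outer faces flush with the seat's x-edges; a 42×42 mm post under the front of each armrest stands on the seat at the front corner.

The chair is on the floor beside the stool on its −x side.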